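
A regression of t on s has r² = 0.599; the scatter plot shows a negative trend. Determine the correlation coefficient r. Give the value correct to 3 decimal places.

-0.774

|r| = √0.599 = 0.774
The association is negative, so r = −0.774.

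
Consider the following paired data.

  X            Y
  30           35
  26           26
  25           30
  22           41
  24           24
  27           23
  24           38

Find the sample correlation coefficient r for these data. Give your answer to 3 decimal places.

n = 7, ΣX = 178, ΣY = 217, ΣX² = 4566, ΣY² = 7031, ΣXY = 5487
nΣXY − ΣXΣY = 38409 − 38626 = -217
nΣX² − (ΣX)² = 31962 − 31684 = 278; nΣY² − (ΣY)² = 49217 − 47089 = 2128
r = -217 / √(278 × 2128) = -217 / 769.1450 ≈ -0.282

-0.282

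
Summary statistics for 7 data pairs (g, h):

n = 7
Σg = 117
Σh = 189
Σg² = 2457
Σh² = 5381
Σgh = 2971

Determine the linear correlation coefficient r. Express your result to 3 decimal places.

r = (nΣgh − ΣgΣh) / √[(nΣg² − (Σg)²)(nΣh² − (Σh)²)]
Numerator: 7×2971 − 117×189 = -1316
Denominator: √[(17199 − 13689)(37667 − 35721)] = √[3510 × 1946] = 2613.5149
r = -1316 / 2613.5149 ≈ -0.504

-0.504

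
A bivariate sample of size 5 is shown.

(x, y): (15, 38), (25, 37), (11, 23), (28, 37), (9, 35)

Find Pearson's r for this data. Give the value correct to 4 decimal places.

n = 5, Σx = 88, Σy = 170, Σx² = 1836, Σy² = 5936, Σxy = 3099
nΣxy − ΣxΣy = 15495 − 14960 = 535
nΣx² − (Σx)² = 9180 − 7744 = 1436; nΣy² − (Σy)² = 29680 − 28900 = 780
r = 535 / √(1436 × 780) = 535 / 1058.3383 ≈ 0.5055

0.5055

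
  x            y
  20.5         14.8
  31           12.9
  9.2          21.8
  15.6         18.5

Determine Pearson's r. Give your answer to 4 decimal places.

-0.9586

n = 4, Σx = 76.3, Σy = 68, Σx² = 1709.25, Σy² = 1202.94, Σxy = 1192.46
nΣxy − ΣxΣy = 4769.84 − 5188.4 = -418.56
nΣx² − (Σx)² = 6837 − 5821.69 = 1015.31; nΣy² − (Σy)² = 4811.76 − 4624 = 187.76
r = -418.56 / √(1015.31 × 187.76) = -418.56 / 436.6172 ≈ -0.9586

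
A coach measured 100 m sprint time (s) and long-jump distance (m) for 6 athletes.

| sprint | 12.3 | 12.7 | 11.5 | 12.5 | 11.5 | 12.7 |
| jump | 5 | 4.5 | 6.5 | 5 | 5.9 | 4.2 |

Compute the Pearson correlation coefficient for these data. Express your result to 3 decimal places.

-0.957

n = 6, Σx = 73.2, Σy = 31.1, Σx² = 894.62, Σy² = 164.95, Σxy = 377.09
nΣxy − ΣxΣy = 2262.54 − 2276.52 = -13.98
nΣx² − (Σx)² = 5367.72 − 5358.24 = 9.48; nΣy² − (Σy)² = 989.7 − 967.21 = 22.49
r = -13.98 / √(9.48 × 22.49) = -13.98 / 14.6015 ≈ -0.957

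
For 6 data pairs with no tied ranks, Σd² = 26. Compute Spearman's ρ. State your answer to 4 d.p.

ρ = 1 − 6Σd² / [n(n²−1)] = 1 − 6×26 / (6×35)
  = 1 − 156/210 = 1 − 0.74286 ≈ 0.2571

0.2571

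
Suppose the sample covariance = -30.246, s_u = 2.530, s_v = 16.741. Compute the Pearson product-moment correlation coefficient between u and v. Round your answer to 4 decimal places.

r = Cov(u,v) / (s_u · s_v) = -30.246 / (2.530 × 16.741)
  = -30.246 / 42.3547 ≈ -0.7141

-0.7141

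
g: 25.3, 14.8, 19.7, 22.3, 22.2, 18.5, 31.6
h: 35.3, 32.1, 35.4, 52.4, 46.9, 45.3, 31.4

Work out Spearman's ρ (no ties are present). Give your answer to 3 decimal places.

-0.143

Rank g: 6, 1, 3, 5, 4, 2, 7
Rank h: 3, 2, 4, 7, 6, 5, 1
d = rank(g) − rank(h): 3, -1, -1, -2, -2, -3, 6; Σd² = 64
ρ = 1 − 6Σd² / [n(n²−1)] = 1 − 6×64 / (7×48) = 1 − 384/336 ≈ -0.143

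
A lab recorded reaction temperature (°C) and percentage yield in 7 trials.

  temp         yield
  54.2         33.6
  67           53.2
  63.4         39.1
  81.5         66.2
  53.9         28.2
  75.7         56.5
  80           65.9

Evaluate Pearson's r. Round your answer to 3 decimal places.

n = 7, Σx = 475.7, Σy = 342.7, Σx² = 33124.15, Σy² = 18200.75, Σxy = 24328.79
nΣxy − ΣxΣy = 170301.53 − 163022.39 = 7279.14
nΣx² − (Σx)² = 231869.05 − 226290.49 = 5578.56; nΣy² − (Σy)² = 127405.25 − 117443.29 = 9961.96
r = 7279.14 / √(5578.56 × 9961.96) = 7279.14 / 7454.7563 ≈ 0.976

0.976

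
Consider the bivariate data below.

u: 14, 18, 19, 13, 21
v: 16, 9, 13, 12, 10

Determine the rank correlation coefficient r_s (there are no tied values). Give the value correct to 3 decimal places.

Rank u: 2, 3, 4, 1, 5
Rank v: 5, 1, 4, 3, 2
d = rank(u) − rank(v): -3, 2, 0, -2, 3; Σd² = 26
ρ = 1 − 6Σd² / [n(n²−1)] = 1 − 6×26 / (5×24) = 1 − 156/120 ≈ -0.300

-0.300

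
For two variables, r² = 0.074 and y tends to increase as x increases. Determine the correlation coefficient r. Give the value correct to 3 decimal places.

0.272

|r| = √0.074 = 0.272
The association is positive, so r = 0.272.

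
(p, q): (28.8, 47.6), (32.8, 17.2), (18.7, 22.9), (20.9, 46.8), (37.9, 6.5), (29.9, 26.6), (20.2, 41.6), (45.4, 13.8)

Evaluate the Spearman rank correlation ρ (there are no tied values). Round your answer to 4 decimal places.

-0.6429

Rank p: 4, 6, 1, 3, 7, 5, 2, 8
Rank q: 8, 3, 4, 7, 1, 5, 6, 2
d = rank(p) − rank(q): -4, 3, -3, -4, 6, 0, -4, 6; Σd² = 138
ρ = 1 − 6Σd² / [n(n²−1)] = 1 − 6×138 / (8×63) = 1 − 828/504 ≈ -0.6429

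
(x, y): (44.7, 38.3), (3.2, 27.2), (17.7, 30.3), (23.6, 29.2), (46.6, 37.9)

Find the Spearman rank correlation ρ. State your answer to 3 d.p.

0.800

Rank x: 4, 1, 2, 3, 5
Rank y: 5, 1, 3, 2, 4
d = rank(x) − rank(y): -1, 0, -1, 1, 1; Σd² = 4
ρ = 1 − 6Σd² / [n(n²−1)] = 1 − 6×4 / (5×24) = 1 − 24/120 ≈ 0.800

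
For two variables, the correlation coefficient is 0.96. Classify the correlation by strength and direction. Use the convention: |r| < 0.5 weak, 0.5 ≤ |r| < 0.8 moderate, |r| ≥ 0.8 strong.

r = 0.96 > 0 so the relationship is positive.
|r| = 0.96, which falls in the strong range.

strong positive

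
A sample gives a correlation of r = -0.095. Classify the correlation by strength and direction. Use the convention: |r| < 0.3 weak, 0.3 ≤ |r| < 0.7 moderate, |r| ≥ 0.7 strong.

weak negative

r = -0.095 < 0 so the relationship is negative.
|r| = 0.095, which falls in the weak range.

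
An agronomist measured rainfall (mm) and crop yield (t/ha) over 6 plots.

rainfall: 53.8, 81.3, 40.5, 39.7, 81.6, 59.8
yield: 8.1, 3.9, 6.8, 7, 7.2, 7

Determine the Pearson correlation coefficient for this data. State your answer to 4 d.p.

-0.4913

n = 6, Σx = 356.7, Σy = 40, Σx² = 22955.07, Σy² = 276.9, Σxy = 2312.27
nΣxy − ΣxΣy = 13873.62 − 14268 = -394.38
nΣx² − (Σx)² = 137730.42 − 127234.89 = 10495.53; nΣy² − (Σy)² = 1661.4 − 1600 = 61.4
r = -394.38 / √(10495.53 × 61.4) = -394.38 / 802.7612 ≈ -0.4913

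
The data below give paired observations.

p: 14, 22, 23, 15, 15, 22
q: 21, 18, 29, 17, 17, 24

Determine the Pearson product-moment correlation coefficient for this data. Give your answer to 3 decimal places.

0.634

n = 6, Σp = 111, Σq = 126, Σp² = 2143, Σq² = 2760, Σpq = 2395
nΣpq − ΣpΣq = 14370 − 13986 = 384
nΣp² − (Σp)² = 12858 − 12321 = 537; nΣq² − (Σq)² = 16560 − 15876 = 684
r = 384 / √(537 × 684) = 384 / 606.0594 ≈ 0.634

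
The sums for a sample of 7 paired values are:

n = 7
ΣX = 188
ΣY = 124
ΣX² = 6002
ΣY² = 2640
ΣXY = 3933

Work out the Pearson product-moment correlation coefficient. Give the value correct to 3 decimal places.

r = (nΣXY − ΣXΣY) / √[(nΣX² − (ΣX)²)(nΣY² − (ΣY)²)]
Numerator: 7×3933 − 188×124 = 4219
Denominator: √[(42014 − 35344)(18480 − 15376)] = √[6670 × 3104] = 4550.1297
r = 4219 / 4550.1297 ≈ 0.927

0.927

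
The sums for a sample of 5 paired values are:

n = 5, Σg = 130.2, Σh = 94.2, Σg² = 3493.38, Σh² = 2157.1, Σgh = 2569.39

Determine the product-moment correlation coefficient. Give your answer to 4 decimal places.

r = (nΣgh − ΣgΣh) / √[(nΣg² − (Σg)²)(nΣh² − (Σh)²)]
Numerator: 5×2569.39 − 130.2×94.2 = 582.11
Denominator: √[(17466.9 − 16952.04)(10785.5 − 8873.64)] = √[514.86 × 1911.86] = 992.1392
r = 582.11 / 992.1392 ≈ 0.5867

0.5867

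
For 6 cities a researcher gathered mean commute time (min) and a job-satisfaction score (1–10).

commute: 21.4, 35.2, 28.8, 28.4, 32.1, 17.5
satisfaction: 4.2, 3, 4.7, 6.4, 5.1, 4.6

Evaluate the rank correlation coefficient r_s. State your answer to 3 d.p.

-0.086

Rank commute: 2, 6, 4, 3, 5, 1
Rank satisfaction: 2, 1, 4, 6, 5, 3
d = rank(commute) − rank(satisfaction): 0, 5, 0, -3, 0, -2; Σd² = 38
ρ = 1 − 6Σd² / [n(n²−1)] = 1 − 6×38 / (6×35) = 1 − 228/210 ≈ -0.086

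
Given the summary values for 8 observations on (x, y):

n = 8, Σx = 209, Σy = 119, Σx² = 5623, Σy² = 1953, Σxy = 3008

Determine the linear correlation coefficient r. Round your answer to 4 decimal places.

r = (nΣxy − ΣxΣy) / √[(nΣx² − (Σx)²)(nΣy² − (Σy)²)]
Numerator: 8×3008 − 209×119 = -807
Denominator: √[(44984 − 43681)(15624 − 14161)] = √[1303 × 1463] = 1380.6843
r = -807 / 1380.6843 ≈ -0.5845

-0.5845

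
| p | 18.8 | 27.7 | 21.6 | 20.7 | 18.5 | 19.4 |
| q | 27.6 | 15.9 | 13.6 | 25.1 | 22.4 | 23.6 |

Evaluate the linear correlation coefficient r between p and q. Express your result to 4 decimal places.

-0.6646

n = 6, Σp = 126.7, Σq = 128.2, Σp² = 2734.39, Σq² = 2888.26, Σpq = 2644.88
nΣpq − ΣpΣq = 15869.28 − 16242.94 = -373.66
nΣp² − (Σp)² = 16406.34 − 16052.89 = 353.45; nΣq² − (Σq)² = 17329.56 − 16435.24 = 894.32
r = -373.66 / √(353.45 × 894.32) = -373.66 / 562.2254 ≈ -0.6646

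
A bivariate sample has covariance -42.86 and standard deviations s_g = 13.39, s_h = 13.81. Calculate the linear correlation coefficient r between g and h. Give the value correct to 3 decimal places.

r = Cov(g,h) / (s_g · s_h) = -42.86 / (13.39 × 13.81)
  = -42.86 / 184.9159 ≈ -0.232

-0.232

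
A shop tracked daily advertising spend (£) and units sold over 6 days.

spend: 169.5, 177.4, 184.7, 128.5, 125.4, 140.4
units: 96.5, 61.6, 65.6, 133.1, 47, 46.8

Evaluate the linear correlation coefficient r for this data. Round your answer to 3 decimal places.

-0.129

n = 6, Σx = 925.9, Σy = 450.6, Σx² = 146264.67, Σy² = 39525.02, Σxy = 68968.78
nΣxy − ΣxΣy = 413812.68 − 417210.54 = -3397.86
nΣx² − (Σx)² = 877588.02 − 857290.81 = 20297.21; nΣy² − (Σy)² = 237150.12 − 203040.36 = 34109.76
r = -3397.86 / √(20297.21 × 34109.76) = -3397.86 / 26312.2208 ≈ -0.129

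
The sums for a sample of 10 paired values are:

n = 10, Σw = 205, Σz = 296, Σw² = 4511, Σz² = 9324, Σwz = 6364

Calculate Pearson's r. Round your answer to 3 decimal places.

0.711

r = (nΣwz − ΣwΣz) / √[(nΣw² − (Σw)²)(nΣz² − (Σz)²)]
Numerator: 10×6364 − 205×296 = 2960
Denominator: √[(45110 − 42025)(93240 − 87616)] = √[3085 × 5624] = 4165.3379
r = 2960 / 4165.3379 ≈ 0.711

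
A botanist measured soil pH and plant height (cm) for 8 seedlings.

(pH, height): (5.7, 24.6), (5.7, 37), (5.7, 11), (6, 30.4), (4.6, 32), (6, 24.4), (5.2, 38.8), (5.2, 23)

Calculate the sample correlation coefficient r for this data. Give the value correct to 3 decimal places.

n = 8, Σx = 44.1, Σy = 221.2, Σx² = 244.71, Σy² = 6673.12, Σxy = 1211.18
nΣxy − ΣxΣy = 9689.44 − 9754.92 = -65.48
nΣx² − (Σx)² = 1957.68 − 1944.81 = 12.87; nΣy² − (Σy)² = 53384.96 − 48929.44 = 4455.52
r = -65.48 / √(12.87 × 4455.52) = -65.48 / 239.4630 ≈ -0.273

-0.273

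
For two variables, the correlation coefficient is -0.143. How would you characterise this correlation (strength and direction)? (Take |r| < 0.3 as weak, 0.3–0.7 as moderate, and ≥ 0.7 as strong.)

r = -0.143 < 0 so the relationship is negative.
|r| = 0.143, which falls in the weak range.

weak negative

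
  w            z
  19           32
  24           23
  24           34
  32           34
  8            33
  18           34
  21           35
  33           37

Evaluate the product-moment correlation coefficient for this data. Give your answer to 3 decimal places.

0.143

n = 8, Σw = 179, Σz = 262, Σw² = 4455, Σz² = 8704, Σwz = 5896
nΣwz − ΣwΣz = 47168 − 46898 = 270
nΣw² − (Σw)² = 35640 − 32041 = 3599; nΣz² − (Σz)² = 69632 − 68644 = 988
r = 270 / √(3599 × 988) = 270 / 1885.6861 ≈ 0.143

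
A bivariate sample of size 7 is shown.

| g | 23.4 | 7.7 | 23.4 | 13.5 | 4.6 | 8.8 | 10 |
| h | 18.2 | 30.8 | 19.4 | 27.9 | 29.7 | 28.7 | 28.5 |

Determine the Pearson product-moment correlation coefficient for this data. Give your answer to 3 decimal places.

n = 7, Σg = 91.4, Σh = 183.2, Σg² = 1535.26, Σh² = 4952.68, Σgh = 2167.83
nΣgh − ΣgΣh = 15174.81 − 16744.48 = -1569.67
nΣg² − (Σg)² = 10746.82 − 8353.96 = 2392.86; nΣh² − (Σh)² = 34668.76 − 33562.24 = 1106.52
r = -1569.67 / √(2392.86 × 1106.52) = -1569.67 / 1627.1900 ≈ -0.965

-0.965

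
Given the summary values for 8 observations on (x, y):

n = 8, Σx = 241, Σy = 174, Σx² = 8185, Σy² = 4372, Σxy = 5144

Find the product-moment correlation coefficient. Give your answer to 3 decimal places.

-0.133

r = (nΣxy − ΣxΣy) / √[(nΣx² − (Σx)²)(nΣy² − (Σy)²)]
Numerator: 8×5144 − 241×174 = -782
Denominator: √[(65480 − 58081)(34976 − 30276)] = √[7399 × 4700] = 5897.0586
r = -782 / 5897.0586 ≈ -0.133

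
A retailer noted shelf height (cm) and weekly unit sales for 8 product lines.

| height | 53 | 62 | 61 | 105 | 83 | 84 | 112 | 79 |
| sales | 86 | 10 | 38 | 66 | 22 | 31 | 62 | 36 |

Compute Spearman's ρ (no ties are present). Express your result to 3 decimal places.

0.000

Rank height: 1, 3, 2, 7, 5, 6, 8, 4
Rank sales: 8, 1, 5, 7, 2, 3, 6, 4
d = rank(height) − rank(sales): -7, 2, -3, 0, 3, 3, 2, 0; Σd² = 84
ρ = 1 − 6Σd² / [n(n²−1)] = 1 − 6×84 / (8×63) = 1 − 504/504 ≈ 0.000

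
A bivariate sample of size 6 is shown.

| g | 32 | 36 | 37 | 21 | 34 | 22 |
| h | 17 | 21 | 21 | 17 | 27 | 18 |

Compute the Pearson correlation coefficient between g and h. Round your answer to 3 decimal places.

n = 6, Σg = 182, Σh = 121, Σg² = 5770, Σh² = 2513, Σgh = 3748
nΣgh − ΣgΣh = 22488 − 22022 = 466
nΣg² − (Σg)² = 34620 − 33124 = 1496; nΣh² − (Σh)² = 15078 − 14641 = 437
r = 466 / √(1496 × 437) = 466 / 808.5493 ≈ 0.576

0.576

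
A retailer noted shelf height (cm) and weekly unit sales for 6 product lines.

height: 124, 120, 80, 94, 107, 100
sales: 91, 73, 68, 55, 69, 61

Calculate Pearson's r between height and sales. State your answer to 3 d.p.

0.689

n = 6, Σx = 625, Σy = 417, Σx² = 66461, Σy² = 29741, Σxy = 44137
nΣxy − ΣxΣy = 264822 − 260625 = 4197
nΣx² − (Σx)² = 398766 − 390625 = 8141; nΣy² − (Σy)² = 178446 − 173889 = 4557
r = 4197 / √(8141 × 4557) = 4197 / 6090.8568 ≈ 0.689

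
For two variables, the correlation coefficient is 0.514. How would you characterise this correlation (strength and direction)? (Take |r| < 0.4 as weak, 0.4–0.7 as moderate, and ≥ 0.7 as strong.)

r = 0.514 > 0 so the relationship is positive.
|r| = 0.514, which falls in the moderate range.

moderate positive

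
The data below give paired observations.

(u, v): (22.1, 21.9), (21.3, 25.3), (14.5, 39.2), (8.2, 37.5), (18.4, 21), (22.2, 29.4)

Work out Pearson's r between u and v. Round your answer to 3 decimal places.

-0.748

n = 6, Σu = 106.7, Σv = 174.3, Σu² = 2050.99, Σv² = 5367.95, Σuv = 2937.86
nΣuv − ΣuΣv = 17627.16 − 18597.81 = -970.65
nΣu² − (Σu)² = 12305.94 − 11384.89 = 921.05; nΣv² − (Σv)² = 32207.7 − 30380.49 = 1827.21
r = -970.65 / √(921.05 × 1827.21) = -970.65 / 1297.2863 ≈ -0.748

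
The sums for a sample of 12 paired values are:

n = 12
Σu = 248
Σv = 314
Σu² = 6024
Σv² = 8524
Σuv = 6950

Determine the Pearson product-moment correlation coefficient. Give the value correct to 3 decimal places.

r = (nΣuv − ΣuΣv) / √[(nΣu² − (Σu)²)(nΣv² − (Σv)²)]
Numerator: 12×6950 − 248×314 = 5528
Denominator: √[(72288 − 61504)(102288 − 98596)] = √[10784 × 3692] = 6309.8754
r = 5528 / 6309.8754 ≈ 0.876

0.876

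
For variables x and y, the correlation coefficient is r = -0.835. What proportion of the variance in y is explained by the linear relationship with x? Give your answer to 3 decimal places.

r² = (-0.835)² = 0.697

0.697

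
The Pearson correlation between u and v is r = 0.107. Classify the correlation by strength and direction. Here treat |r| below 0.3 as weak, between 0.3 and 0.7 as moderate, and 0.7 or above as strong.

r = 0.107 > 0 so the relationship is positive.
|r| = 0.107, which falls in the weak range.

weak positive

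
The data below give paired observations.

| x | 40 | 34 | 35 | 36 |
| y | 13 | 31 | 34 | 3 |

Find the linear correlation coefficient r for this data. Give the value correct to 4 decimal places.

-0.5512

n = 4, Σx = 145, Σy = 81, Σx² = 5277, Σy² = 2295, Σxy = 2872
nΣxy − ΣxΣy = 11488 − 11745 = -257
nΣx² − (Σx)² = 21108 − 21025 = 83; nΣy² − (Σy)² = 9180 − 6561 = 2619
r = -257 / √(83 × 2619) = -257 / 466.2371 ≈ -0.5512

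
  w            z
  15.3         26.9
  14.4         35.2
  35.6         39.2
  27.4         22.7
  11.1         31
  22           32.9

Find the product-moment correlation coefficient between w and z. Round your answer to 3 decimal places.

n = 6, Σw = 125.8, Σz = 187.9, Σw² = 3066.78, Σz² = 6057.99, Σwz = 4003.85
nΣwz − ΣwΣz = 24023.1 − 23637.82 = 385.28
nΣw² − (Σw)² = 18400.68 − 15825.64 = 2575.04; nΣz² − (Σz)² = 36347.94 − 35306.41 = 1041.53
r = 385.28 / √(2575.04 × 1041.53) = 385.28 / 1637.6756 ≈ 0.235

0.235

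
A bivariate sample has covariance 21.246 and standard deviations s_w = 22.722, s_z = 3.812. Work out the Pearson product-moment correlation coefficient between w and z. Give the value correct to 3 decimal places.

0.245

r = Cov(w,z) / (s_w · s_z) = 21.246 / (22.722 × 3.812)
  = 21.246 / 86.6163 ≈ 0.245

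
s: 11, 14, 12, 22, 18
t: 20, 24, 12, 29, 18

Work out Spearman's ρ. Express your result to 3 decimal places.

0.500

Rank s: 1, 3, 2, 5, 4
Rank t: 3, 4, 1, 5, 2
d = rank(s) − rank(t): -2, -1, 1, 0, 2; Σd² = 10
ρ = 1 − 6Σd² / [n(n²−1)] = 1 − 6×10 / (5×24) = 1 − 60/120 ≈ 0.500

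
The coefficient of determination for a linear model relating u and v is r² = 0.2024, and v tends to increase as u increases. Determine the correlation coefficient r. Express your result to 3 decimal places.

|r| = √0.2024 = 0.450
The association is positive, so r = 0.450.

0.450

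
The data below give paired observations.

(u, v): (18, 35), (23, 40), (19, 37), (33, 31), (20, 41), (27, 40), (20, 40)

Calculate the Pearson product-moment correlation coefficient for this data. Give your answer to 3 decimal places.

-0.495

n = 7, Σu = 160, Σv = 264, Σu² = 3832, Σv² = 10036, Σuv = 5976
nΣuv − ΣuΣv = 41832 − 42240 = -408
nΣu² − (Σu)² = 26824 − 25600 = 1224; nΣv² − (Σv)² = 70252 − 69696 = 556
r = -408 / √(1224 × 556) = -408 / 824.9509 ≈ -0.495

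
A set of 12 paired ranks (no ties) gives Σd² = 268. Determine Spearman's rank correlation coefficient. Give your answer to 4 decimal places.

0.0629

ρ = 1 − 6Σd² / [n(n²−1)] = 1 − 6×268 / (12×143)
  = 1 − 1608/1716 = 1 − 0.93706 ≈ 0.0629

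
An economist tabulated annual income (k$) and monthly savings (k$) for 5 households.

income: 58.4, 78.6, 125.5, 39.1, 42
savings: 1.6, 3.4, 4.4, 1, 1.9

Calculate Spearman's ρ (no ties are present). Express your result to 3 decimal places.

Rank income: 3, 4, 5, 1, 2
Rank savings: 2, 4, 5, 1, 3
d = rank(income) − rank(savings): 1, 0, 0, 0, -1; Σd² = 2
ρ = 1 − 6Σd² / [n(n²−1)] = 1 − 6×2 / (5×24) = 1 − 12/120 ≈ 0.900

0.900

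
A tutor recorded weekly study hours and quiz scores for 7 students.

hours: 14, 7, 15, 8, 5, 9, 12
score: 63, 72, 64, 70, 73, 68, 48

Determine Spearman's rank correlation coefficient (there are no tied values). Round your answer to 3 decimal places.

-0.857

Rank hours: 6, 2, 7, 3, 1, 4, 5
Rank score: 2, 6, 3, 5, 7, 4, 1
d = rank(hours) − rank(score): 4, -4, 4, -2, -6, 0, 4; Σd² = 104
ρ = 1 − 6Σd² / [n(n²−1)] = 1 − 6×104 / (7×48) = 1 − 624/336 ≈ -0.857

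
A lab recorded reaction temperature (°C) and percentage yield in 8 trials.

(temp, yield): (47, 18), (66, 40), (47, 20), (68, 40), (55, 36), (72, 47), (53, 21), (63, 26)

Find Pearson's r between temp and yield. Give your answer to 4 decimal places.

0.8805

n = 8, Σx = 471, Σy = 248, Σx² = 28385, Σy² = 8546, Σxy = 15261
nΣxy − ΣxΣy = 122088 − 116808 = 5280
nΣx² − (Σx)² = 227080 − 221841 = 5239; nΣy² − (Σy)² = 68368 − 61504 = 6864
r = 5280 / √(5239 × 6864) = 5280 / 5996.7071 ≈ 0.8805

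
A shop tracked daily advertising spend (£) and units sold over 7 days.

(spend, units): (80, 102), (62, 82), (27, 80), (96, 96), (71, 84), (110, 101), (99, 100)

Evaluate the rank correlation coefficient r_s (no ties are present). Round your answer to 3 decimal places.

0.786

Rank spend: 4, 2, 1, 5, 3, 7, 6
Rank units: 7, 2, 1, 4, 3, 6, 5
d = rank(spend) − rank(units): -3, 0, 0, 1, 0, 1, 1; Σd² = 12
ρ = 1 − 6Σd² / [n(n²−1)] = 1 − 6×12 / (7×48) = 1 − 72/336 ≈ 0.786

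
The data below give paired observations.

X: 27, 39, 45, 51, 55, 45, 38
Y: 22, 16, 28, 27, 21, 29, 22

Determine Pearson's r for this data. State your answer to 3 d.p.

n = 7, ΣX = 300, ΣY = 165, ΣX² = 13370, ΣY² = 4019, ΣXY = 7151
nΣXY − ΣXΣY = 50057 − 49500 = 557
nΣX² − (ΣX)² = 93590 − 90000 = 3590; nΣY² − (ΣY)² = 28133 − 27225 = 908
r = 557 / √(3590 × 908) = 557 / 1805.4695 ≈ 0.309

0.309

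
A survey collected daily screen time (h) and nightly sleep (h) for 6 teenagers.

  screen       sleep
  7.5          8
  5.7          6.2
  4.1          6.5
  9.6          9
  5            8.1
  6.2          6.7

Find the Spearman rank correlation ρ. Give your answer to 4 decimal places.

Rank screen: 5, 3, 1, 6, 2, 4
Rank sleep: 4, 1, 2, 6, 5, 3
d = rank(screen) − rank(sleep): 1, 2, -1, 0, -3, 1; Σd² = 16
ρ = 1 − 6Σd² / [n(n²−1)] = 1 − 6×16 / (6×35) = 1 − 96/210 ≈ 0.5429

0.5429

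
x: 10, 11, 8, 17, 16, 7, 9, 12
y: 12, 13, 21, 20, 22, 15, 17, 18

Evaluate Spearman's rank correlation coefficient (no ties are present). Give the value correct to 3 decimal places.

Rank x: 4, 5, 2, 8, 7, 1, 3, 6
Rank y: 1, 2, 7, 6, 8, 3, 4, 5
d = rank(x) − rank(y): 3, 3, -5, 2, -1, -2, -1, 1; Σd² = 54
ρ = 1 − 6Σd² / [n(n²−1)] = 1 − 6×54 / (8×63) = 1 − 324/504 ≈ 0.357

0.357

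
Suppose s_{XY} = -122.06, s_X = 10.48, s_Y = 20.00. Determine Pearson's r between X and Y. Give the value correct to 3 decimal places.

-0.582

r = Cov(X,Y) / (s_X · s_Y) = -122.06 / (10.48 × 20.00)
  = -122.06 / 209.6000 ≈ -0.582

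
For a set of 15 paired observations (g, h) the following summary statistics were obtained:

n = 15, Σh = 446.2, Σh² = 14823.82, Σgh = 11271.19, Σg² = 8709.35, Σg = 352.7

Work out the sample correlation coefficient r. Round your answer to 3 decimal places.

0.970

r = (nΣgh − ΣgΣh) / √[(nΣg² − (Σg)²)(nΣh² − (Σh)²)]
Numerator: 15×11271.19 − 352.7×446.2 = 11693.11
Denominator: √[(130640.25 − 124397.29)(222357.3 − 199094.44)] = √[6242.96 × 23262.86] = 12051.1039
r = 11693.11 / 12051.1039 ≈ 0.970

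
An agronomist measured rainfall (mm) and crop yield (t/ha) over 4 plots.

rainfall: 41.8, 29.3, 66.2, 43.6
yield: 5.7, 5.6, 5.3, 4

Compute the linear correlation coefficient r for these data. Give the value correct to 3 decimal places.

-0.111

n = 4, Σx = 180.9, Σy = 20.6, Σx² = 8889.13, Σy² = 107.94, Σxy = 927.6
nΣxy − ΣxΣy = 3710.4 − 3726.54 = -16.14
nΣx² − (Σx)² = 35556.52 − 32724.81 = 2831.71; nΣy² − (Σy)² = 431.76 − 424.36 = 7.4
r = -16.14 / √(2831.71 × 7.4) = -16.14 / 144.7572 ≈ -0.111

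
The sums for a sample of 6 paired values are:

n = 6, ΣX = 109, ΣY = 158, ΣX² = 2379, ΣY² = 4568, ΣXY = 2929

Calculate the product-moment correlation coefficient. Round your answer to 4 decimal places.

0.1456

r = (nΣXY − ΣXΣY) / √[(nΣX² − (ΣX)²)(nΣY² − (ΣY)²)]
Numerator: 6×2929 − 109×158 = 352
Denominator: √[(14274 − 11881)(27408 − 24964)] = √[2393 × 2444] = 2418.3656
r = 352 / 2418.3656 ≈ 0.1456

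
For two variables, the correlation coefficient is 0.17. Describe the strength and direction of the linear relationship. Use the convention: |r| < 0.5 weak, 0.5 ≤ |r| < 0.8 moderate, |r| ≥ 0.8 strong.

weak positive

r = 0.17 > 0 so the relationship is positive.
|r| = 0.17, which falls in the weak range.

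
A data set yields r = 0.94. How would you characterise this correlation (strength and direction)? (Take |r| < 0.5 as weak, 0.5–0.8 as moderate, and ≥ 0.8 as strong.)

strong positive

r = 0.94 > 0 so the relationship is positive.
|r| = 0.94, which falls in the strong range.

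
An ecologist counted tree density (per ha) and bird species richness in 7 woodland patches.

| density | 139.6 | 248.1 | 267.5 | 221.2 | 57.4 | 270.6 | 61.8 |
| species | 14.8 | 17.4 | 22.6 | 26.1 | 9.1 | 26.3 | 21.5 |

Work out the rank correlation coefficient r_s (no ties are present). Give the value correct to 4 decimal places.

Rank density: 3, 5, 6, 4, 1, 7, 2
Rank species: 2, 3, 5, 6, 1, 7, 4
d = rank(density) − rank(species): 1, 2, 1, -2, 0, 0, -2; Σd² = 14
ρ = 1 − 6Σd² / [n(n²−1)] = 1 − 6×14 / (7×48) = 1 − 84/336 ≈ 0.7500

0.7500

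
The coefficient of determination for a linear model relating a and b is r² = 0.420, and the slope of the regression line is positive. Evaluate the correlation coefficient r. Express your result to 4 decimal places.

|r| = √0.420 = 0.6481
The association is positive, so r = 0.6481.

0.6481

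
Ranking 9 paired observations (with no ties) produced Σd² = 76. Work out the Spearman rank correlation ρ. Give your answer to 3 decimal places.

ρ = 1 − 6Σd² / [n(n²−1)] = 1 − 6×76 / (9×80)
  = 1 − 456/720 = 1 − 0.6333 ≈ 0.367

0.367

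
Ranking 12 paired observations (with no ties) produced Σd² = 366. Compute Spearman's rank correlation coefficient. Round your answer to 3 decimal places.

ρ = 1 − 6Σd² / [n(n²−1)] = 1 − 6×366 / (12×143)
  = 1 − 2196/1716 = 1 − 1.2797 ≈ -0.280

-0.280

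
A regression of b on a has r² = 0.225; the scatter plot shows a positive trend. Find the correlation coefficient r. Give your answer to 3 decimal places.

|r| = √0.225 = 0.474
The association is positive, so r = 0.474.

0.474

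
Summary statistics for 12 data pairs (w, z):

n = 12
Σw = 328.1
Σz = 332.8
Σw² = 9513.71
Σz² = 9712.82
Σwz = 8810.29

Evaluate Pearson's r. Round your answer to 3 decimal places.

r = (nΣwz − ΣwΣz) / √[(nΣw² − (Σw)²)(nΣz² − (Σz)²)]
Numerator: 12×8810.29 − 328.1×332.8 = -3468.2
Denominator: √[(114164.52 − 107649.61)(116553.84 − 110755.84)] = √[6514.91 × 5798] = 6146.0108
r = -3468.2 / 6146.0108 ≈ -0.564

-0.564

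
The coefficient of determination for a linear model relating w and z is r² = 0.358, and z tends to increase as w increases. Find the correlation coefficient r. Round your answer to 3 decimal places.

0.598

|r| = √0.358 = 0.598
The association is positive, so r = 0.598.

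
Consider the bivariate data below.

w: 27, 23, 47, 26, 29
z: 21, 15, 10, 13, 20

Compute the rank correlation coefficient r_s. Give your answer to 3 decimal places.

-0.200

Rank w: 3, 1, 5, 2, 4
Rank z: 5, 3, 1, 2, 4
d = rank(w) − rank(z): -2, -2, 4, 0, 0; Σd² = 24
ρ = 1 − 6Σd² / [n(n²−1)] = 1 − 6×24 / (5×24) = 1 − 144/120 ≈ -0.200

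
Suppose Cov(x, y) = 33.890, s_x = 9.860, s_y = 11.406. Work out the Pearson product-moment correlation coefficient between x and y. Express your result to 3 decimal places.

0.301

r = Cov(x,y) / (s_x · s_y) = 33.890 / (9.860 × 11.406)
  = 33.890 / 112.4632 ≈ 0.301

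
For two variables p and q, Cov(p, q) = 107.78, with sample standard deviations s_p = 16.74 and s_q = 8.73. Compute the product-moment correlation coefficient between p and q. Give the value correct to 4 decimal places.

r = Cov(p,q) / (s_p · s_q) = 107.78 / (16.74 × 8.73)
  = 107.78 / 146.1402 ≈ 0.7375

0.7375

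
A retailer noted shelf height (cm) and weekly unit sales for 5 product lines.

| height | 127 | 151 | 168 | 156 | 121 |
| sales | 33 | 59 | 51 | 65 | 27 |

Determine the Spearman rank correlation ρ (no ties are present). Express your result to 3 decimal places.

Rank height: 2, 3, 5, 4, 1
Rank sales: 2, 4, 3, 5, 1
d = rank(height) − rank(sales): 0, -1, 2, -1, 0; Σd² = 6
ρ = 1 − 6Σd² / [n(n²−1)] = 1 − 6×6 / (5×24) = 1 − 36/120 ≈ 0.700

0.700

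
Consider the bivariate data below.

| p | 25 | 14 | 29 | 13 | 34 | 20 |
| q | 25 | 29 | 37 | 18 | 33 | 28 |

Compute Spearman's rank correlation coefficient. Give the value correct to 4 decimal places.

Rank p: 4, 2, 5, 1, 6, 3
Rank q: 2, 4, 6, 1, 5, 3
d = rank(p) − rank(q): 2, -2, -1, 0, 1, 0; Σd² = 10
ρ = 1 − 6Σd² / [n(n²−1)] = 1 − 6×10 / (6×35) = 1 − 60/210 ≈ 0.7143

0.7143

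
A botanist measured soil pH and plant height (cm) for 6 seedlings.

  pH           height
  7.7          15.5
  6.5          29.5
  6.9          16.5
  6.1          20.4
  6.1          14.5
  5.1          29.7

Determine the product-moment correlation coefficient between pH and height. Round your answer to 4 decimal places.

n = 6, Σx = 38.4, Σy = 126.1, Σx² = 249.58, Σy² = 2891.25, Σxy = 789.31
nΣxy − ΣxΣy = 4735.86 − 4842.24 = -106.38
nΣx² − (Σx)² = 1497.48 − 1474.56 = 22.92; nΣy² − (Σy)² = 17347.5 − 15901.21 = 1446.29
r = -106.38 / √(22.92 × 1446.29) = -106.38 / 182.0686 ≈ -0.5843

-0.5843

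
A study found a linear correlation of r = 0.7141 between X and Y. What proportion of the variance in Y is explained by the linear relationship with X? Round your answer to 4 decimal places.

0.5099

r² = (0.7141)² = 0.5099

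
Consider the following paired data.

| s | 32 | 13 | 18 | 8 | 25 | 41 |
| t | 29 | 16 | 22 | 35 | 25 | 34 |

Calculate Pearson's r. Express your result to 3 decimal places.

n = 6, Σs = 137, Σt = 161, Σs² = 3887, Σt² = 4587, Σst = 3831
nΣst − ΣsΣt = 22986 − 22057 = 929
nΣs² − (Σs)² = 23322 − 18769 = 4553; nΣt² − (Σt)² = 27522 − 25921 = 1601
r = 929 / √(4553 × 1601) = 929 / 2699.8802 ≈ 0.344

0.344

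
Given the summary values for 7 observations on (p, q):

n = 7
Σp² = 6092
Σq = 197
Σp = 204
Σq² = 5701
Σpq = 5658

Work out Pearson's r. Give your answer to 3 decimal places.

r = (nΣpq − ΣpΣq) / √[(nΣp² − (Σp)²)(nΣq² − (Σq)²)]
Numerator: 7×5658 − 204×197 = -582
Denominator: √[(42644 − 41616)(39907 − 38809)] = √[1028 × 1098] = 1062.4236
r = -582 / 1062.4236 ≈ -0.548

-0.548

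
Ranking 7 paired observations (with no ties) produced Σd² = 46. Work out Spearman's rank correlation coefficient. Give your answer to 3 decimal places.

ρ = 1 − 6Σd² / [n(n²−1)] = 1 − 6×46 / (7×48)
  = 1 − 276/336 = 1 − 0.8214 ≈ 0.179

0.179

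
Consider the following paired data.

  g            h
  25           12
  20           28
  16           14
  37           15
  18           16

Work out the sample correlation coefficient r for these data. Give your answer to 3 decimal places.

-0.212

n = 5, Σg = 116, Σh = 85, Σg² = 2974, Σh² = 1605, Σgh = 1927
nΣgh − ΣgΣh = 9635 − 9860 = -225
nΣg² − (Σg)² = 14870 − 13456 = 1414; nΣh² − (Σh)² = 8025 − 7225 = 800
r = -225 / √(1414 × 800) = -225 / 1063.5789 ≈ -0.212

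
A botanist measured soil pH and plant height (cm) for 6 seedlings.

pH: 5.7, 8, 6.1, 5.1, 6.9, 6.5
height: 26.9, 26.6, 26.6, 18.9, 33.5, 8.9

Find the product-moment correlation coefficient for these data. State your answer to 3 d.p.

n = 6, Σx = 38.3, Σy = 141.4, Σx² = 249.57, Σy² = 3697.4, Σxy = 913.78
nΣxy − ΣxΣy = 5482.68 − 5415.62 = 67.06
nΣx² − (Σx)² = 1497.42 − 1466.89 = 30.53; nΣy² − (Σy)² = 22184.4 − 19993.96 = 2190.44
r = 67.06 / √(30.53 × 2190.44) = 67.06 / 258.6003 ≈ 0.259

0.259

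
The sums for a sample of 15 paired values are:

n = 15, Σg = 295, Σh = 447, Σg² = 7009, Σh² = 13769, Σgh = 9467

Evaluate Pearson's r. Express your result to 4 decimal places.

0.9188

r = (nΣgh − ΣgΣh) / √[(nΣg² − (Σg)²)(nΣh² − (Σh)²)]
Numerator: 15×9467 − 295×447 = 10140
Denominator: √[(105135 − 87025)(206535 − 199809)] = √[18110 × 6726] = 11036.6598
r = 10140 / 11036.6598 ≈ 0.9188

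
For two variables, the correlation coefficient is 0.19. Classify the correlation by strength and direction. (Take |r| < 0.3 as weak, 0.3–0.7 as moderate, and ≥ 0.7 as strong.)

weak positive

r = 0.19 > 0 so the relationship is positive.
|r| = 0.19, which falls in the weak range.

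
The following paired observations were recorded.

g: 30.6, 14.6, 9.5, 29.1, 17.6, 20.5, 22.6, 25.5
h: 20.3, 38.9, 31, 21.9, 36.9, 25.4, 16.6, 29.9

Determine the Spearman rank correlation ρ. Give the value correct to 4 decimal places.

Rank g: 8, 2, 1, 7, 3, 4, 5, 6
Rank h: 2, 8, 6, 3, 7, 4, 1, 5
d = rank(g) − rank(h): 6, -6, -5, 4, -4, 0, 4, 1; Σd² = 146
ρ = 1 − 6Σd² / [n(n²−1)] = 1 − 6×146 / (8×63) = 1 − 876/504 ≈ -0.7381

-0.7381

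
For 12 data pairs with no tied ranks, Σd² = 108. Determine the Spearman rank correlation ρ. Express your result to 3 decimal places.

0.622

ρ = 1 − 6Σd² / [n(n²−1)] = 1 − 6×108 / (12×143)
  = 1 − 648/1716 = 1 − 0.3776 ≈ 0.622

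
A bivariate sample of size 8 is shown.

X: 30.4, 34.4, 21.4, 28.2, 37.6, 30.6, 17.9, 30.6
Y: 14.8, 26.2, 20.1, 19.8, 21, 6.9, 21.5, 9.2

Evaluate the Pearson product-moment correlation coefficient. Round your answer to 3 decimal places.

n = 8, ΣX = 231.1, ΣY = 139.5, ΣX² = 6967.61, ΣY² = 2737.03, ΣXY = 4006.81
nΣXY − ΣXΣY = 32054.48 − 32238.45 = -183.97
nΣX² − (ΣX)² = 55740.88 − 53407.21 = 2333.67; nΣY² − (ΣY)² = 21896.24 − 19460.25 = 2435.99
r = -183.97 / √(2333.67 × 2435.99) = -183.97 / 2384.2812 ≈ -0.077

-0.077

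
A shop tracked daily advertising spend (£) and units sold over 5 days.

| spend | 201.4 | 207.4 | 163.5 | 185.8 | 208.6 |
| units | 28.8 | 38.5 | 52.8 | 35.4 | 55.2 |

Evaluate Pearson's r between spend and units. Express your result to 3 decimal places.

-0.261

n = 5, Σx = 966.7, Σy = 210.7, Σx² = 188344.57, Σy² = 9399.73, Σxy = 40510.06
nΣxy − ΣxΣy = 202550.3 − 203683.69 = -1133.39
nΣx² − (Σx)² = 941722.85 − 934508.89 = 7213.96; nΣy² − (Σy)² = 46998.65 − 44394.49 = 2604.16
r = -1133.39 / √(7213.96 × 2604.16) = -1133.39 / 4334.3173 ≈ -0.261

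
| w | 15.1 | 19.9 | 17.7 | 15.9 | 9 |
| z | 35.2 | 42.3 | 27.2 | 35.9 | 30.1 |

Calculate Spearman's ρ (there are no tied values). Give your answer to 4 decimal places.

0.4000

Rank w: 2, 5, 4, 3, 1
Rank z: 3, 5, 1, 4, 2
d = rank(w) − rank(z): -1, 0, 3, -1, -1; Σd² = 12
ρ = 1 − 6Σd² / [n(n²−1)] = 1 − 6×12 / (5×24) = 1 − 72/120 ≈ 0.4000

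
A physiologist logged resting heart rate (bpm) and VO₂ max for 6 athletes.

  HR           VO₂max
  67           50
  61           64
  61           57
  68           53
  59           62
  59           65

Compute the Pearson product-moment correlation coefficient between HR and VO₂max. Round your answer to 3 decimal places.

n = 6, Σx = 375, Σy = 351, Σx² = 23517, Σy² = 20723, Σxy = 21828
nΣxy − ΣxΣy = 130968 − 131625 = -657
nΣx² − (Σx)² = 141102 − 140625 = 477; nΣy² − (Σy)² = 124338 − 123201 = 1137
r = -657 / √(477 × 1137) = -657 / 736.4435 ≈ -0.892

-0.892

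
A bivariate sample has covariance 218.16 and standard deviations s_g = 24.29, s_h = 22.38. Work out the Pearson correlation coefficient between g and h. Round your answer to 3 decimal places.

0.401

r = Cov(g,h) / (s_g · s_h) = 218.16 / (24.29 × 22.38)
  = 218.16 / 543.6102 ≈ 0.401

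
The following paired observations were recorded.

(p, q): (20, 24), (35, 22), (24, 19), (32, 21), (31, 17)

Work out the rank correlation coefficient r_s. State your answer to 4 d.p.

-0.1000

Rank p: 1, 5, 2, 4, 3
Rank q: 5, 4, 2, 3, 1
d = rank(p) − rank(q): -4, 1, 0, 1, 2; Σd² = 22
ρ = 1 − 6Σd² / [n(n²−1)] = 1 − 6×22 / (5×24) = 1 − 132/120 ≈ -0.1000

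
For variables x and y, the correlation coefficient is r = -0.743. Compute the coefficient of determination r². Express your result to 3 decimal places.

r² = (-0.743)² = 0.552

0.552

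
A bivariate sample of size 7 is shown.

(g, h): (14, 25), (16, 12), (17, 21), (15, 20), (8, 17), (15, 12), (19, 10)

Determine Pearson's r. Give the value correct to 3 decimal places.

n = 7, Σg = 104, Σh = 117, Σg² = 1616, Σh² = 2143, Σgh = 1705
nΣgh − ΣgΣh = 11935 − 12168 = -233
nΣg² − (Σg)² = 11312 − 10816 = 496; nΣh² − (Σh)² = 15001 − 13689 = 1312
r = -233 / √(496 × 1312) = -233 / 806.6920 ≈ -0.289

-0.289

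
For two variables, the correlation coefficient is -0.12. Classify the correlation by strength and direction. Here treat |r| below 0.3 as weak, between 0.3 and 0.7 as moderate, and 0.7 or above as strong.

weak negative

r = -0.12 < 0 so the relationship is negative.
|r| = 0.12, which falls in the weak range.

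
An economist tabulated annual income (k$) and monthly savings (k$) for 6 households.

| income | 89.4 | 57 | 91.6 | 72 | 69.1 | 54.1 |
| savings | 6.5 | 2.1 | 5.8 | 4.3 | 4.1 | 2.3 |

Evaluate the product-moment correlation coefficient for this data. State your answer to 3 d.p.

n = 6, Σx = 433.2, Σy = 25.1, Σx² = 32517.54, Σy² = 120.89, Σxy = 1949.42
nΣxy − ΣxΣy = 11696.52 − 10873.32 = 823.2
nΣx² − (Σx)² = 195105.24 − 187662.24 = 7443; nΣy² − (Σy)² = 725.34 − 630.01 = 95.33
r = 823.2 / √(7443 × 95.33) = 823.2 / 842.3427 ≈ 0.977

0.977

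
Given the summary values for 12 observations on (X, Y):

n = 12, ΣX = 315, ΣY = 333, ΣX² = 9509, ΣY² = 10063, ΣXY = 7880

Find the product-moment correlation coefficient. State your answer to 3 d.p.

-0.853

r = (nΣXY − ΣXΣY) / √[(nΣX² − (ΣX)²)(nΣY² − (ΣY)²)]
Numerator: 12×7880 − 315×333 = -10335
Denominator: √[(114108 − 99225)(120756 − 110889)] = √[14883 × 9867] = 12118.1913
r = -10335 / 12118.1913 ≈ -0.853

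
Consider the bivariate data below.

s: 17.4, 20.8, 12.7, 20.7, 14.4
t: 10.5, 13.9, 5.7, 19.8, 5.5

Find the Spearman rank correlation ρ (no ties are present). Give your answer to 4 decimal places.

0.8000

Rank s: 3, 5, 1, 4, 2
Rank t: 3, 4, 2, 5, 1
d = rank(s) − rank(t): 0, 1, -1, -1, 1; Σd² = 4
ρ = 1 − 6Σd² / [n(n²−1)] = 1 − 6×4 / (5×24) = 1 − 24/120 ≈ 0.8000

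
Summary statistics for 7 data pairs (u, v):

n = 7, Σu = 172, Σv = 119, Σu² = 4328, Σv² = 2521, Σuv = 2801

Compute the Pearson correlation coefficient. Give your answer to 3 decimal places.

r = (nΣuv − ΣuΣv) / √[(nΣu² − (Σu)²)(nΣv² − (Σv)²)]
Numerator: 7×2801 − 172×119 = -861
Denominator: √[(30296 − 29584)(17647 − 14161)] = √[712 × 3486] = 1575.4466
r = -861 / 1575.4466 ≈ -0.547

-0.547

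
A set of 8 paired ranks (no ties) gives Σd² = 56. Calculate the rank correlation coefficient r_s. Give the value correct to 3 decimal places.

0.333

ρ = 1 − 6Σd² / [n(n²−1)] = 1 − 6×56 / (8×63)
  = 1 − 336/504 = 1 − 0.6667 ≈ 0.333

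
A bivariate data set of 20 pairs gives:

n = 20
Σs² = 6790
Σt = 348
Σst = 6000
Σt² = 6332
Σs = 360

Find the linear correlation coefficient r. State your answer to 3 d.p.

r = (nΣst − ΣsΣt) / √[(nΣs² − (Σs)²)(nΣt² − (Σt)²)]
Numerator: 20×6000 − 360×348 = -5280
Denominator: √[(135800 − 129600)(126640 − 121104)] = √[6200 × 5536] = 5858.6005
r = -5280 / 5858.6005 ≈ -0.901

-0.901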